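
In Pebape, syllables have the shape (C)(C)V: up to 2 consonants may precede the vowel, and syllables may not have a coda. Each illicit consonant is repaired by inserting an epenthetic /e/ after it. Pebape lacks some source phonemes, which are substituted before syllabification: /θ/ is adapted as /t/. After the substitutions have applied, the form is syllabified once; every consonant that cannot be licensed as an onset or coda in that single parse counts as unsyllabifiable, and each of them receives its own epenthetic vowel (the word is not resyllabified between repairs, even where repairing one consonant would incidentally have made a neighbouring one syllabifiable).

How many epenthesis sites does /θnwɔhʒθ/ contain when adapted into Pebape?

After substitution the input is /tnwɔhʒt/.
The unsyllabifiable consonants are /t/, /h/, /ʒ/, /t/; each receives one epenthetic vowel.

4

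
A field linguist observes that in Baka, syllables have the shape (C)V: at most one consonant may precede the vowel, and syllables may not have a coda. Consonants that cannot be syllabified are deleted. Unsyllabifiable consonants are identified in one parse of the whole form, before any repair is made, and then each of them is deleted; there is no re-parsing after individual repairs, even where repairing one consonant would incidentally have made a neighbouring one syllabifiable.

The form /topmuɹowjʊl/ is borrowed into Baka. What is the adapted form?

Syllabifying with onset maximization leaves /p/, /w/, /l/ stranded (no codas are permitted; onsets are limited to one consonant).
Deleting the stranded consonants removes /p/, /w/, /l/.

tomuɹojʊ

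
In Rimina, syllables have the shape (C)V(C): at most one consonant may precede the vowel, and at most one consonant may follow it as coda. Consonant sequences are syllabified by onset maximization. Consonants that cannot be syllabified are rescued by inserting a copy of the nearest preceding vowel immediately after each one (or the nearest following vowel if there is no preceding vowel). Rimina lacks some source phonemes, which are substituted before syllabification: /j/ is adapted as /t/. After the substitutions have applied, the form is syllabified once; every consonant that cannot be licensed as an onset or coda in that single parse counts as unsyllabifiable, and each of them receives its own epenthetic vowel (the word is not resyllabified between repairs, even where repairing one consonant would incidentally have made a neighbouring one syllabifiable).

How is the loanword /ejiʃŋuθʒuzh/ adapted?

Substitution: /j/ → /t/, giving /etiʃŋuθʒuzh/.
Under (C)V(C), the unsyllabifiable consonants are /h/ (at most one coda consonant is licensed; onsets are limited to one consonant).
Inserting the epenthetic vowel yields /h/ → /hu/.

etiʃŋuθʒuzhu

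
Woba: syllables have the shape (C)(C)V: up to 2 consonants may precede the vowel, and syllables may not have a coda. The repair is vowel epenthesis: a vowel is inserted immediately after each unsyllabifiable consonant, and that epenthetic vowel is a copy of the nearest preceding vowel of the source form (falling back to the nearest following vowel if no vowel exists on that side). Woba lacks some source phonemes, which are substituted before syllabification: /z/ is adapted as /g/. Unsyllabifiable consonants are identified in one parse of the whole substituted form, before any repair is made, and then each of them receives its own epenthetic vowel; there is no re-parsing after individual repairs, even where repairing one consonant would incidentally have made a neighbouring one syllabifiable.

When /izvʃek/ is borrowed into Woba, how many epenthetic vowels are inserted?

After substitution the input is /igvʃek/.
The unsyllabifiable consonants are /g/, /k/; each receives one epenthetic vowel.

2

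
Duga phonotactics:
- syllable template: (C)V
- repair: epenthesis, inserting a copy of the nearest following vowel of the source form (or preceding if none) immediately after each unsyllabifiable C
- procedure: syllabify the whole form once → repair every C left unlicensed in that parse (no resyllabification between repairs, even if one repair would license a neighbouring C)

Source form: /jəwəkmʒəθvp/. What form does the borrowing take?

The consonants /k/, /m/, /θ/, /v/, /p/ cannot be parsed into a legal (C)V syllable (no codas are permitted; onsets are limited to one consonant).
Each unlicensed consonant becomes the onset of a new syllable: /k/ → /kə/, /m/ → /mə/, /θ/ → /θə/, /v/ → /və/, /p/ → /pə/.

jəwəkəməʒəθəvəpə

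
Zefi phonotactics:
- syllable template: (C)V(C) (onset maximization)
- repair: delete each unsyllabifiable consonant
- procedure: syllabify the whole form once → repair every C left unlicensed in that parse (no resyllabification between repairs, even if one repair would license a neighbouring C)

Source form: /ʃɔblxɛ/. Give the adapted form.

ʃɔbxɛ

Under (C)V(C), the unsyllabifiable consonants are /l/ (at most one coda consonant is licensed; onsets are limited to one consonant).
Deletion applies to /l/.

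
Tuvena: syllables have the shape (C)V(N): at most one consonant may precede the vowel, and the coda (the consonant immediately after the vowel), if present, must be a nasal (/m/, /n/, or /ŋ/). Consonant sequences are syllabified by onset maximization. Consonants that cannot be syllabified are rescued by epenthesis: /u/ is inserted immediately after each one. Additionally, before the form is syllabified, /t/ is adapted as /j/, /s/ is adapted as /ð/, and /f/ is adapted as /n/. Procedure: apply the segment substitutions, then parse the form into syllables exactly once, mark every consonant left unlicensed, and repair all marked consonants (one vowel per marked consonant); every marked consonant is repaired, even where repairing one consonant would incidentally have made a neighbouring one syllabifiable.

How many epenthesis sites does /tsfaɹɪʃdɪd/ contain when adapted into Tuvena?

4

After substitution the input is /jðnaɹɪʃdɪd/.
The unsyllabifiable consonants are /j/, /ð/, /ʃ/, /d/; each receives one epenthetic vowel.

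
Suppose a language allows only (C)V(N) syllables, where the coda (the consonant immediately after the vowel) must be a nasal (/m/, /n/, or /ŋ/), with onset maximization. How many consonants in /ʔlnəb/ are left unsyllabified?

Under (C)V(N), the unsyllabifiable consonants are /ʔ/, /l/, /b/ (only a nasal (/m/, /n/, or /ŋ/) is licensed in coda position; onsets are limited to one consonant).

3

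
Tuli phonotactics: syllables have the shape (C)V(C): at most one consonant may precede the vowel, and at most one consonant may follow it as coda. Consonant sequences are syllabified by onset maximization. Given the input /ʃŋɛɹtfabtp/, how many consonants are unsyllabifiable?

Under (C)V(C), the unsyllabifiable consonants are /ʃ/, /t/, /t/, /p/ (at most one coda consonant is licensed; onsets are limited to one consonant).

4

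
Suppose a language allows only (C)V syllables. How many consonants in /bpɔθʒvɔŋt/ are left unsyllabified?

5

Syllabifying with onset maximization leaves /b/, /θ/, /ʒ/, /ŋ/, /t/ stranded (no codas are permitted; onsets are limited to one consonant).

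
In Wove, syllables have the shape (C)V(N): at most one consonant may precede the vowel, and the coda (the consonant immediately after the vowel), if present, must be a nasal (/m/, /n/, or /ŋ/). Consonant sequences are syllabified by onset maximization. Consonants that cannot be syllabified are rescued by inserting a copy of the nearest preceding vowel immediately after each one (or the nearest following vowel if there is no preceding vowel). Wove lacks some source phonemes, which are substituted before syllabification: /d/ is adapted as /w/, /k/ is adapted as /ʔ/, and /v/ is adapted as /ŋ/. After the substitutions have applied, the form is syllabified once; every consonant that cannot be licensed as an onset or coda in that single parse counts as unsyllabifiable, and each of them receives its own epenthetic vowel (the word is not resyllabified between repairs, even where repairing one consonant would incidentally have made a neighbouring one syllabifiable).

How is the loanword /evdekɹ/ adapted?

eŋweʔeɹe

Substitution: /v/ → /ŋ/, /d/ → /w/, /k/ → /ʔ/, giving /eŋweʔɹ/.
Under (C)V(N), the unsyllabifiable consonants are /ʔ/, /ɹ/ (only a nasal (/m/, /n/, or /ŋ/) is licensed in coda position; onsets are limited to one consonant).
Each unlicensed consonant becomes the onset of a new syllable: /ʔ/ → /ʔe/, /ɹ/ → /ɹe/.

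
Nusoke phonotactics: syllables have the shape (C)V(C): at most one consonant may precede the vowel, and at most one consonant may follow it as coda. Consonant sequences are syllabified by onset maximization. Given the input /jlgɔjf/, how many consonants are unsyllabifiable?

Under (C)V(C), the unsyllabifiable consonants are /j/, /l/, /f/ (at most one coda consonant is licensed; onsets are limited to one consonant).

3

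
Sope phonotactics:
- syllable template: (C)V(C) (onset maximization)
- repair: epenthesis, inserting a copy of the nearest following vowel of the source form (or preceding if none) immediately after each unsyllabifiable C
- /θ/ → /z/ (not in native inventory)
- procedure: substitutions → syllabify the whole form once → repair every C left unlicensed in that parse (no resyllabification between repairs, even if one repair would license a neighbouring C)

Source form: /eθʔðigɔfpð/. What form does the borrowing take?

ezʔiðigɔfpɔðɔ

Substitution: /θ/ → /z/, giving /ezʔðigɔfpð/.
Under (C)V(C), the unsyllabifiable consonants are /ʔ/, /p/, /ð/ (at most one coda consonant is licensed; onsets are limited to one consonant).
Each unlicensed consonant becomes the onset of a new syllable: /ʔ/ → /ʔi/, /p/ → /pɔ/, /ð/ → /ðɔ/.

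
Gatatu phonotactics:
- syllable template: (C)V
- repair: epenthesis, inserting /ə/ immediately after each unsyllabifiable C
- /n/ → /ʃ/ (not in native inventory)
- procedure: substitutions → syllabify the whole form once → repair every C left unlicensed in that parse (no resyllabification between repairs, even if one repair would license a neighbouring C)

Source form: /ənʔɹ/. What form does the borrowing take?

Substitution: /n/ → /ʃ/, giving /əʃʔɹ/.
Under (C)V, the unsyllabifiable consonants are /ʃ/, /ʔ/, /ɹ/ (no codas are permitted; onsets are limited to one consonant).
Each unlicensed consonant becomes the onset of a new syllable: /ʃ/ → /ʃə/, /ʔ/ → /ʔə/, /ɹ/ → /ɹə/.

əʃəʔəɹə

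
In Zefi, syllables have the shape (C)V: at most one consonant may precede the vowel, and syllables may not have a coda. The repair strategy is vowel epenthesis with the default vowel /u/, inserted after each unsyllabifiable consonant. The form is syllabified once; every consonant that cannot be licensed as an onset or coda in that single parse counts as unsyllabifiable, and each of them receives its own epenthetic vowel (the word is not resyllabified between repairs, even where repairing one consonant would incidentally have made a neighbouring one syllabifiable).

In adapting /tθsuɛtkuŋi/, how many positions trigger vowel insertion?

The unsyllabifiable consonants are /t/, /θ/, /t/; each receives one epenthetic vowel.

3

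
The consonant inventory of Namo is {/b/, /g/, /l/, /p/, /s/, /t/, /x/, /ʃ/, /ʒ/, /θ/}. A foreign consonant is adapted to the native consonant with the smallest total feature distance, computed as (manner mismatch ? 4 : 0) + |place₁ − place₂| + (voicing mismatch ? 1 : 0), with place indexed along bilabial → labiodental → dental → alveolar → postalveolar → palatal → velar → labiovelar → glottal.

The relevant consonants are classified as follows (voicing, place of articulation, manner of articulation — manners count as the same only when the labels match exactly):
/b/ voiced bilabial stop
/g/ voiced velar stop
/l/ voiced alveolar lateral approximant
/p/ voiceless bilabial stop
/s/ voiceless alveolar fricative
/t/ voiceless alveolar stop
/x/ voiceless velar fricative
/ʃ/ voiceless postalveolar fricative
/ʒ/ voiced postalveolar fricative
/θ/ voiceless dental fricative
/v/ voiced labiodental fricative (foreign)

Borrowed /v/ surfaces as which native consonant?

/θ/ is closest: same manner (fricative), place distance 1 (labiodental→dental), voicing differs (+1); total 2. Next closest is /s/ at distance 3.

θ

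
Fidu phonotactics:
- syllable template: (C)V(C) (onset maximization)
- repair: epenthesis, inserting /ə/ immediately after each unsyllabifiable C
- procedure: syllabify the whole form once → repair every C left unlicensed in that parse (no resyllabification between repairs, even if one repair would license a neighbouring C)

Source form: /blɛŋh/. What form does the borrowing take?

bəlɛŋhə

Under (C)V(C), the unsyllabifiable consonants are /b/, /h/ (at most one coda consonant is licensed; onsets are limited to one consonant).
Each unlicensed consonant becomes the onset of a new syllable: /b/ → /bə/, /h/ → /hə/.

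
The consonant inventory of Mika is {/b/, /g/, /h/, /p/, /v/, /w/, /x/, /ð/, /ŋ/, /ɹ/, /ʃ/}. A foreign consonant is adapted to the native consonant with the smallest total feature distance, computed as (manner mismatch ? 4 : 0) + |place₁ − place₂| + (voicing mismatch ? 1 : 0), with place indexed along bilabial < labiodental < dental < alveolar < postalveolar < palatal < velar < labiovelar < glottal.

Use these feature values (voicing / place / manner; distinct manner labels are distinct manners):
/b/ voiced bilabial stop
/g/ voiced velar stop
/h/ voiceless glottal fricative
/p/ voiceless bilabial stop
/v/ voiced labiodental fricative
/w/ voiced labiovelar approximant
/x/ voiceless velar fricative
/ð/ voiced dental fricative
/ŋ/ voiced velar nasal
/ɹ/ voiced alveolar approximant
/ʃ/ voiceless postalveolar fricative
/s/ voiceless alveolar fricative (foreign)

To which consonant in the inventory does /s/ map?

/ʃ/ is closest: same manner (fricative), place distance 1 (alveolar→postalveolar), same voicing; total 1. Next closest is /ð/ at distance 2.

ʃ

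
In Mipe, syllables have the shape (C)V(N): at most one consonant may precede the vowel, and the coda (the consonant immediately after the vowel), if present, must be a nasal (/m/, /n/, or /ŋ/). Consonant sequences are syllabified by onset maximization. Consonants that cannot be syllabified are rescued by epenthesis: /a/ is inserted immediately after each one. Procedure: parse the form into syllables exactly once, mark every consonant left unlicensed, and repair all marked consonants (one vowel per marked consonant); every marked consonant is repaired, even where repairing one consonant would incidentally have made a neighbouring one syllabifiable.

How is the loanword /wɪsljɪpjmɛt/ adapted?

wɪsalajɪpajamɛta

Syllabifying with onset maximization leaves /s/, /l/, /p/, /j/, /t/ stranded (only a nasal (/m/, /n/, or /ŋ/) is licensed in coda position; onsets are limited to one consonant).
Each unlicensed consonant becomes the onset of a new syllable: /s/ → /sa/, /l/ → /la/, /p/ → /pa/, /j/ → /ja/, /t/ → /ta/.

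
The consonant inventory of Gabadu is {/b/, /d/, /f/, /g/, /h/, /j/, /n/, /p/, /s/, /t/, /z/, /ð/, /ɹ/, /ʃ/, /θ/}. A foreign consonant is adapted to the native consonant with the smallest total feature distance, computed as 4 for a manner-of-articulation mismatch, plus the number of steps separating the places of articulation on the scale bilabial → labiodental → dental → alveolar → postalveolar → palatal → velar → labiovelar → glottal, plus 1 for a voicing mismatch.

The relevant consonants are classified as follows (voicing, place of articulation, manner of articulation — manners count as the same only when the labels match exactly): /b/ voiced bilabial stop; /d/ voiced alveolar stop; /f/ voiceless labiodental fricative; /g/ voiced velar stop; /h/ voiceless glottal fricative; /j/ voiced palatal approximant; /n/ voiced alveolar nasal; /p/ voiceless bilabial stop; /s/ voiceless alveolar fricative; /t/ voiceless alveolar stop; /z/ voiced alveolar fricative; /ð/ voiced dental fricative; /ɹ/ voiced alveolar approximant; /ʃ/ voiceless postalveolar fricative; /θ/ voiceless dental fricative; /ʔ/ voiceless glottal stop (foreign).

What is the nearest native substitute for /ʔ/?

g

/g/ is closest: same manner (stop), place distance 2 (glottal→velar), voicing differs (+1); total 3. Next closest is /h/ at distance 4.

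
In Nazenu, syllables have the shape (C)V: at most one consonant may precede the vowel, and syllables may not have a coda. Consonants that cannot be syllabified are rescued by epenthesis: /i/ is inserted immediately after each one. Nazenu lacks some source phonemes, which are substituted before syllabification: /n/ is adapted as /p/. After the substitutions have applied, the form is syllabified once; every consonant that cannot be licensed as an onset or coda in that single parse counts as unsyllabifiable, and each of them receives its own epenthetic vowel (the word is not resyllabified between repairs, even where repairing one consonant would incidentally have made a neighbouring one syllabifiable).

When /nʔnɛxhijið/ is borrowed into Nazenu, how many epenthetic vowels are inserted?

4

After substitution the input is /pʔpɛxhijið/.
The unsyllabifiable consonants are /p/, /ʔ/, /x/, /ð/; each receives one epenthetic vowel.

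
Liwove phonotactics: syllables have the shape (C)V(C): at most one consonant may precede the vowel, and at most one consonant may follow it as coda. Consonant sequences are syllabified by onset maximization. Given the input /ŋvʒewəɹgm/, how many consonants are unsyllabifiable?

Syllabifying with onset maximization leaves /ŋ/, /v/, /g/, /m/ stranded (at most one coda consonant is licensed; onsets are limited to one consonant).

4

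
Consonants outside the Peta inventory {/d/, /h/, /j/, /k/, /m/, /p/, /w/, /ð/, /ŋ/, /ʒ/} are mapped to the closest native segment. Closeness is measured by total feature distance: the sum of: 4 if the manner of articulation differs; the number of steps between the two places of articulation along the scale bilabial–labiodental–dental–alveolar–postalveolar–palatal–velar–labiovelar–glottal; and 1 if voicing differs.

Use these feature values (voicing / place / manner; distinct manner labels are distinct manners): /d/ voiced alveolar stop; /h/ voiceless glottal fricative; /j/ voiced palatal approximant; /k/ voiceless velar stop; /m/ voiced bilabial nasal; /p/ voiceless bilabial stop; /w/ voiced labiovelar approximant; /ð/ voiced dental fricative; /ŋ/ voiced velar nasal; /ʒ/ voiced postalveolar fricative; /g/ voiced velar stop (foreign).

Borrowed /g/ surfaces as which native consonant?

/k/ is closest: same manner (stop), place distance 0 (velar→velar), voicing differs (+1); total 1. Next closest is /d/ at distance 3.

k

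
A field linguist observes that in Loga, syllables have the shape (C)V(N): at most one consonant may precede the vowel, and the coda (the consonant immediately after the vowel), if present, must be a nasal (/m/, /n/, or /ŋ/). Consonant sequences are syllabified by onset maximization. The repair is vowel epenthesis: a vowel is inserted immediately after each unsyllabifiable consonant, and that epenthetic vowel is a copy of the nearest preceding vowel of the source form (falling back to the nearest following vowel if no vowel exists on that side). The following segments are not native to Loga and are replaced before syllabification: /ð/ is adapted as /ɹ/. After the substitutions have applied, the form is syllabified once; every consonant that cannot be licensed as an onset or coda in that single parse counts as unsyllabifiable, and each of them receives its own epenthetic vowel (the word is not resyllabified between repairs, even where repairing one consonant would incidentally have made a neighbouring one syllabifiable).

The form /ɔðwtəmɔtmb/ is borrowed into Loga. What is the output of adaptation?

Substitution: /ð/ → /ɹ/, giving /ɔɹwtəmɔtmb/.
The consonants /ɹ/, /w/, /t/, /m/, /b/ cannot be parsed into a legal (C)V(N) syllable (only a nasal (/m/, /n/, or /ŋ/) is licensed in coda position; onsets are limited to one consonant).
Epenthesis after each stranded consonant: /ɹ/ → /ɹɔ/, /w/ → /wɔ/, /t/ → /tɔ/, /m/ → /mɔ/, /b/ → /bɔ/.

ɔɹɔwɔtəmɔtɔmɔbɔ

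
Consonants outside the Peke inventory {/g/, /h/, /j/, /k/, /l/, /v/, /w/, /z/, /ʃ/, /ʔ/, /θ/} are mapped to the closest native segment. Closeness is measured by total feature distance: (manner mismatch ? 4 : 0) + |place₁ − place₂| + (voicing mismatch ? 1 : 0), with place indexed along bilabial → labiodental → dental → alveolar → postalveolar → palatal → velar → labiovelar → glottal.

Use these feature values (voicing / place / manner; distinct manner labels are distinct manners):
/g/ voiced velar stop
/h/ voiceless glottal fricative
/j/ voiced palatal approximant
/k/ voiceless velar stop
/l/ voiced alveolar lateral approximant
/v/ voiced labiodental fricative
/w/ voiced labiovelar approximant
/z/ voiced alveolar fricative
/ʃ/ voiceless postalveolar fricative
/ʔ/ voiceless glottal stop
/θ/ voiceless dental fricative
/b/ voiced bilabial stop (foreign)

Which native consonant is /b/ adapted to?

/v/ is closest: manner differs (stop→fricative, +4), place distance 1 (bilabial→labiodental), same voicing; total 5. Next closest is /g/ at distance 6.

v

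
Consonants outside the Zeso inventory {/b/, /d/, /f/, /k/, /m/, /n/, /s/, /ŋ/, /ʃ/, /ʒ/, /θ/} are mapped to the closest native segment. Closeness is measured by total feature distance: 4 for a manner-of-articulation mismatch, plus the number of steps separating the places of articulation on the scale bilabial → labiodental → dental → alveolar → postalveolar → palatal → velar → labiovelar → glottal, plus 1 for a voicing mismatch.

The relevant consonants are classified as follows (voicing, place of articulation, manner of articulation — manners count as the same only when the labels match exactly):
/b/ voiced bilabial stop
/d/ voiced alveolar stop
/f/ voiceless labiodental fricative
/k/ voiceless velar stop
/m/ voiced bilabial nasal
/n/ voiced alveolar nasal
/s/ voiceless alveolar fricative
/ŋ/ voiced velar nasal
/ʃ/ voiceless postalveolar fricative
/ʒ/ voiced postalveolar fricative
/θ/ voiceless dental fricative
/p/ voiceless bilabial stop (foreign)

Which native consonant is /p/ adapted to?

/b/ is closest: same manner (stop), place distance 0 (bilabial→bilabial), voicing differs (+1); total 1. Next closest is /d/ at distance 4.

b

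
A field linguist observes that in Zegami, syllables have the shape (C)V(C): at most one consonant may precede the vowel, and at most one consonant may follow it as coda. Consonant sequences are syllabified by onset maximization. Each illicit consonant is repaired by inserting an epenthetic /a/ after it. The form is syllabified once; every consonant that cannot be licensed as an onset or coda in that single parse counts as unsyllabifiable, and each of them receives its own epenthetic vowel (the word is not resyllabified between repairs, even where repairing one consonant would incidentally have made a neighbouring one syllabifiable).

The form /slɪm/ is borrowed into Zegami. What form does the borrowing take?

salɪm

The consonants /s/ cannot be parsed into a legal (C)V(C) syllable (at most one coda consonant is licensed; onsets are limited to one consonant).
Inserting the epenthetic vowel yields /s/ → /sa/.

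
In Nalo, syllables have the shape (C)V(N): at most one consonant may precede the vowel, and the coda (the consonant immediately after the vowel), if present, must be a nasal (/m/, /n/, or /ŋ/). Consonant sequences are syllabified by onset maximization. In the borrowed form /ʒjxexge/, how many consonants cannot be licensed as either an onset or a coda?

3

Under (C)V(N), the unsyllabifiable consonants are /ʒ/, /j/, /x/ (only a nasal (/m/, /n/, or /ŋ/) is licensed in coda position; onsets are limited to one consonant).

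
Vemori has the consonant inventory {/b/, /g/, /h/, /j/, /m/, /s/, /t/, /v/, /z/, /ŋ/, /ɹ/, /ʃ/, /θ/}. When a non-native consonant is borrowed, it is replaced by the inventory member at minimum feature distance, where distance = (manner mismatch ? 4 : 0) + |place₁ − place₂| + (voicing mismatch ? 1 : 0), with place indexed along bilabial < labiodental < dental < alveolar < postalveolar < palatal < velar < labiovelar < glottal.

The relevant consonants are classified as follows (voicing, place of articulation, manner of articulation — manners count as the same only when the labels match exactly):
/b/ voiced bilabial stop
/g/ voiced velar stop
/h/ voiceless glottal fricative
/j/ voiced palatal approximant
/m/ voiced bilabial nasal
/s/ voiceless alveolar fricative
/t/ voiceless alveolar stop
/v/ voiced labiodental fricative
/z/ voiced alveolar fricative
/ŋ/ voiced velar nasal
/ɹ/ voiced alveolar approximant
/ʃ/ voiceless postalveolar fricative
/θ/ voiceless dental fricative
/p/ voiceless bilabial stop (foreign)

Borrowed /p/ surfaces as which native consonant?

/b/ is closest: same manner (stop), place distance 0 (bilabial→bilabial), voicing differs (+1); total 1. Next closest is /t/ at distance 3.

b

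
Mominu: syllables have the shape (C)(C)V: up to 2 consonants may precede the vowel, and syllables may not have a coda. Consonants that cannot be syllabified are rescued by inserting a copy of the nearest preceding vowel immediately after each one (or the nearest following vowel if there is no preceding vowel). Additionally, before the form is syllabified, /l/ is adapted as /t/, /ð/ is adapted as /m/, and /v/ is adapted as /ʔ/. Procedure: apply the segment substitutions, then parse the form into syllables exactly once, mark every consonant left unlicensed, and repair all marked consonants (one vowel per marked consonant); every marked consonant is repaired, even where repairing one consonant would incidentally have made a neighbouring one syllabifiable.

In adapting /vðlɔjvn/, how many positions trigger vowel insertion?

After substitution the input is /ʔmtɔjʔn/.
The unsyllabifiable consonants are /ʔ/, /j/, /ʔ/, /n/; each receives one epenthetic vowel.

4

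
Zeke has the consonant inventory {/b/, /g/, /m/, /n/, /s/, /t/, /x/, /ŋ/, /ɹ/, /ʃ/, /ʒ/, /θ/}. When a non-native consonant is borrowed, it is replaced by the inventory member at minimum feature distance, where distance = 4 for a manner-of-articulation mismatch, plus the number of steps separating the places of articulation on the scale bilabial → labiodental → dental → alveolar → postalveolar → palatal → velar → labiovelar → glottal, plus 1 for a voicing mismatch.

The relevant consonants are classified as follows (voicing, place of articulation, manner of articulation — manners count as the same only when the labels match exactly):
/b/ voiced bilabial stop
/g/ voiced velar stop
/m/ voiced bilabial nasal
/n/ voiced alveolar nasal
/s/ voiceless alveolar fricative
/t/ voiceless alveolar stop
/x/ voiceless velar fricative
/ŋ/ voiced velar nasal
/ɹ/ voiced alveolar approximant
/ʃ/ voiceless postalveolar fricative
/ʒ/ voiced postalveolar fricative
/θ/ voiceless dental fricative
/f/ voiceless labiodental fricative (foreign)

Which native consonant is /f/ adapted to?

θ

/θ/ is closest: same manner (fricative), place distance 1 (labiodental→dental), same voicing; total 1. Next closest is /s/ at distance 2.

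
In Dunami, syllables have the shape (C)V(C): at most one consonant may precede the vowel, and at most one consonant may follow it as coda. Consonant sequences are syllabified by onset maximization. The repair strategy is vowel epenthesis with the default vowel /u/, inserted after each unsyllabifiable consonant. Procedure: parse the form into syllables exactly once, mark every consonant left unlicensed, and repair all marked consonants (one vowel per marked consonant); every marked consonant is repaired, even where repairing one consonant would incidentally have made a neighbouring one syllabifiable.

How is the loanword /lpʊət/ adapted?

The consonants /l/ cannot be parsed into a legal (C)V(C) syllable (at most one coda consonant is licensed; onsets are limited to one consonant).
Inserting the epenthetic vowel yields /l/ → /lu/.

lupʊət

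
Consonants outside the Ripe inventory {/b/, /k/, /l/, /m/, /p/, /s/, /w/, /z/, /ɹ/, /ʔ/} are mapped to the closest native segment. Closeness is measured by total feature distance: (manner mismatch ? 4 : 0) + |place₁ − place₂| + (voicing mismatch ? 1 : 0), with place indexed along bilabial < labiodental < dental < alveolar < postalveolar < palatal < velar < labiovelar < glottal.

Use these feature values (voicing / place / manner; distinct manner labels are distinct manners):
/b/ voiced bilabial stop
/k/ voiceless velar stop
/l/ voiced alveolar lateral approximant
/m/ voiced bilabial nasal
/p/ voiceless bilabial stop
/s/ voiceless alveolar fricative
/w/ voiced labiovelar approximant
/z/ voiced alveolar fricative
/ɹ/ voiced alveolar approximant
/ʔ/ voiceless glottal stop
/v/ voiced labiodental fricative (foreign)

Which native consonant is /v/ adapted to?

z

/z/ is closest: same manner (fricative), place distance 2 (labiodental→alveolar), same voicing; total 2. Next closest is /s/ at distance 3.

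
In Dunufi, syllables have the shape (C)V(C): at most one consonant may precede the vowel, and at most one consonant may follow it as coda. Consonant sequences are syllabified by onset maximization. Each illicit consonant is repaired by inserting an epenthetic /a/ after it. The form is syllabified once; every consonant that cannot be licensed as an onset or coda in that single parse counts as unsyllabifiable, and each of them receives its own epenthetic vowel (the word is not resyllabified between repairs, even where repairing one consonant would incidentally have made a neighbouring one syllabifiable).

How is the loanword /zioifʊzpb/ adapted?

zioifʊzpaba

The consonants /p/, /b/ cannot be parsed into a legal (C)V(C) syllable (at most one coda consonant is licensed; onsets are limited to one consonant).
Epenthesis after each stranded consonant: /p/ → /pa/, /b/ → /ba/.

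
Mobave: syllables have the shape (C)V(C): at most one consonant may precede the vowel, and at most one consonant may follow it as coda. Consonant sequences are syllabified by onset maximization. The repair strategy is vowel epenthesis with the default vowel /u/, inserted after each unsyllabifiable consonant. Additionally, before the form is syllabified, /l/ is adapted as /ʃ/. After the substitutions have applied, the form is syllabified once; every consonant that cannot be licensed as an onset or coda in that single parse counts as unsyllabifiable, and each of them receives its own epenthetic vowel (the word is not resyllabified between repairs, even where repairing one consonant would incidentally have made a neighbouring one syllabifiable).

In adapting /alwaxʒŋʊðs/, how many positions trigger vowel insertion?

After substitution the input is /aʃwaxʒŋʊðs/.
The unsyllabifiable consonants are /ʒ/, /s/; each receives one epenthetic vowel.

2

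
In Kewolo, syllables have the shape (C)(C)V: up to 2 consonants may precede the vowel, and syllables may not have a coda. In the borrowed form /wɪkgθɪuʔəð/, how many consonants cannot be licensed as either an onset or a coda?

Syllabifying with onset maximization leaves /k/, /ð/ stranded (no codas are permitted; onsets may contain at most 2 consonants).

2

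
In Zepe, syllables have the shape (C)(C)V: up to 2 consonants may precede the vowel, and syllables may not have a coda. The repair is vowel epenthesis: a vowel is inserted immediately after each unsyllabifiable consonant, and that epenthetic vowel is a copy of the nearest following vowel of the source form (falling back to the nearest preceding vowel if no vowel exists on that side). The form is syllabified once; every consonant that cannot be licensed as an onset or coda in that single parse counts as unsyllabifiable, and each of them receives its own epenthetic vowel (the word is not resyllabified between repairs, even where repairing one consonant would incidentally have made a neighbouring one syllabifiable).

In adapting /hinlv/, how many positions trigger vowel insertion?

The unsyllabifiable consonants are /n/, /l/, /v/; each receives one epenthetic vowel.

3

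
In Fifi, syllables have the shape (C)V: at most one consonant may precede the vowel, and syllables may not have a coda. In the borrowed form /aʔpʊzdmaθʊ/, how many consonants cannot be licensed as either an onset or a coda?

3

The consonants /ʔ/, /z/, /d/ cannot be parsed into a legal (C)V syllable (no codas are permitted; onsets are limited to one consonant).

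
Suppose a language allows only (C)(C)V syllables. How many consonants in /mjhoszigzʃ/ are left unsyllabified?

4

Syllabifying with onset maximization leaves /m/, /g/, /z/, /ʃ/ stranded (no codas are permitted; onsets may contain at most 2 consonants).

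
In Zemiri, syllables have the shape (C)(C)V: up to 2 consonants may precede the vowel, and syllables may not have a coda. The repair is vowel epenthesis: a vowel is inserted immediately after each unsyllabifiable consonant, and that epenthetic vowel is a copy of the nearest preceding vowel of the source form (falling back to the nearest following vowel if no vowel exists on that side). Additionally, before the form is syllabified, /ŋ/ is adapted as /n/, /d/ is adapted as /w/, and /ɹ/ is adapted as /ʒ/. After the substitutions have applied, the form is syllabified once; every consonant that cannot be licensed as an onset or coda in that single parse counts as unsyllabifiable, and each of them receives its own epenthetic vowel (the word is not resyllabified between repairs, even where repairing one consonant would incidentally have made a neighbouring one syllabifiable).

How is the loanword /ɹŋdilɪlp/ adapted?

ʒinwilɪlɪpɪ

Substitution: /ɹ/ → /ʒ/, /ŋ/ → /n/, /d/ → /w/, giving /ʒnwilɪlp/.
The consonants /ʒ/, /l/, /p/ cannot be parsed into a legal (C)(C)V syllable (no codas are permitted; onsets may contain at most 2 consonants).
Inserting the epenthetic vowel yields /ʒ/ → /ʒi/, /l/ → /lɪ/, /p/ → /pɪ/.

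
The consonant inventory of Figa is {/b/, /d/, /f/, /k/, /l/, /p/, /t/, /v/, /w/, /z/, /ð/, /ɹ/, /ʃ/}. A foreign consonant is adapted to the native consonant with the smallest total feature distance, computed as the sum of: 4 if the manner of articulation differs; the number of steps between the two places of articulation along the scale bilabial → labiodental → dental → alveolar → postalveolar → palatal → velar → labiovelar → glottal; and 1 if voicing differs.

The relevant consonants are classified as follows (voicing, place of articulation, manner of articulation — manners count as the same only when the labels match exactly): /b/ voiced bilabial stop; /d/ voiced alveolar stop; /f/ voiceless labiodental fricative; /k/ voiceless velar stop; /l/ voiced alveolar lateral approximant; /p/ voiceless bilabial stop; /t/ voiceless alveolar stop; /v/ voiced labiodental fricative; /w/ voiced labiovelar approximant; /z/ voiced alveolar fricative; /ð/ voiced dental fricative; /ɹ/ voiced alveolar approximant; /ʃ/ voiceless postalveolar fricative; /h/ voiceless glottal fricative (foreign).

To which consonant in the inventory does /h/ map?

ʃ

/ʃ/ is closest: same manner (fricative), place distance 4 (glottal→postalveolar), same voicing; total 4. Next closest is /k/ at distance 6.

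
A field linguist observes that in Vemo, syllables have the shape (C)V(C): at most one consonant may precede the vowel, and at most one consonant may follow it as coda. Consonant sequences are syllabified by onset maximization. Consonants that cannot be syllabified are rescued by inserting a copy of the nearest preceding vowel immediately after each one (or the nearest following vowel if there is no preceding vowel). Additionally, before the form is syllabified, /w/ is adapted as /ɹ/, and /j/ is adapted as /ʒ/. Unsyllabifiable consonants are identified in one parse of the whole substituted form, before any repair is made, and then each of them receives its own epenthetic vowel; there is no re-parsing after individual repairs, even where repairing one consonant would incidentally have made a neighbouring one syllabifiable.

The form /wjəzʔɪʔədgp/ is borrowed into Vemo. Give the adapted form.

Substitution: /w/ → /ɹ/, /j/ → /ʒ/, giving /ɹʒəzʔɪʔədgp/.
Under (C)V(C), the unsyllabifiable consonants are /ɹ/, /g/, /p/ (at most one coda consonant is licensed; onsets are limited to one consonant).
Each unlicensed consonant becomes the onset of a new syllable: /ɹ/ → /ɹə/, /g/ → /gə/, /p/ → /pə/.

ɹəʒəzʔɪʔədgəpə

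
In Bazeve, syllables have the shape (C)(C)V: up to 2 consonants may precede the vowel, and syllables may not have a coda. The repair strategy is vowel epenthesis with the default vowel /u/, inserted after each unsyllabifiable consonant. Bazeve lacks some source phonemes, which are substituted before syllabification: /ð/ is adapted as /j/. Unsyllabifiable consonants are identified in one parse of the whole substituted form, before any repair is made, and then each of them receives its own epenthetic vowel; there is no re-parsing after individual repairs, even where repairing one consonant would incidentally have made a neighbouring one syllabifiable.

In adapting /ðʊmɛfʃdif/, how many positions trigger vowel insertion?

2

After substitution the input is /jʊmɛfʃdif/.
The unsyllabifiable consonants are /f/, /f/; each receives one epenthetic vowel.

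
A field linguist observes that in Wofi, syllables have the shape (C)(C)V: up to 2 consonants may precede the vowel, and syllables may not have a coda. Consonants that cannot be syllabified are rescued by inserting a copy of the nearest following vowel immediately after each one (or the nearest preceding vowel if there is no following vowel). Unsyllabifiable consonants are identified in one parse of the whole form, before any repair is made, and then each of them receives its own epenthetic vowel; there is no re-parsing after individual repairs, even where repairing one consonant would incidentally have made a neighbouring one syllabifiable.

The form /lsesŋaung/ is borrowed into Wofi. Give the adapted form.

lsesŋaunugu

The consonants /n/, /g/ cannot be parsed into a legal (C)(C)V syllable (no codas are permitted; onsets may contain at most 2 consonants).
Inserting the epenthetic vowel yields /n/ → /nu/, /g/ → /gu/.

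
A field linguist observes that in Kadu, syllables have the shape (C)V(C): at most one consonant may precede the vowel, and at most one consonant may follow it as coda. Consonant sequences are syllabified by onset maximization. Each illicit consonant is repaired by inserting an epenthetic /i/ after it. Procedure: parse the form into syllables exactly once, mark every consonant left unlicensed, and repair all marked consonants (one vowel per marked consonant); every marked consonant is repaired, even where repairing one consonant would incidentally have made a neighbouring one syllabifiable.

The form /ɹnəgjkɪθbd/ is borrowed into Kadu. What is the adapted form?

Under (C)V(C), the unsyllabifiable consonants are /ɹ/, /j/, /b/, /d/ (at most one coda consonant is licensed; onsets are limited to one consonant).
Inserting the epenthetic vowel yields /ɹ/ → /ɹi/, /j/ → /ji/, /b/ → /bi/, /d/ → /di/.

ɹinəgjikɪθbidi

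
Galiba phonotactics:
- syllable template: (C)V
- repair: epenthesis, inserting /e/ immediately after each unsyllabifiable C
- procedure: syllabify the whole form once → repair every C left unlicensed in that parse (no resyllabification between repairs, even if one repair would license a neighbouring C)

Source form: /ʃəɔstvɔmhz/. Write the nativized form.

ʃəɔsetevɔmeheze

The consonants /s/, /t/, /m/, /h/, /z/ cannot be parsed into a legal (C)V syllable (no codas are permitted; onsets are limited to one consonant).
Epenthesis after each stranded consonant: /s/ → /se/, /t/ → /te/, /m/ → /me/, /h/ → /he/, /z/ → /ze/.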